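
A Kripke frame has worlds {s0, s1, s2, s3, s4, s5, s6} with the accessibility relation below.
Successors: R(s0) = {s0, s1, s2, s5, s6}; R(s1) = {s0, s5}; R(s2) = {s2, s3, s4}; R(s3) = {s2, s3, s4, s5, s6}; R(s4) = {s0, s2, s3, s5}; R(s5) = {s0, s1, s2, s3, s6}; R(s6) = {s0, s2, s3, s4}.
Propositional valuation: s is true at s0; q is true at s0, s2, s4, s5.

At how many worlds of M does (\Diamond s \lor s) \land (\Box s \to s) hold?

5

Let φ = (\Diamond s \lor s) \land (\Box s \to s). Evaluate φ at each world:
  s0 (successors {s0, s1, s2, s5, s6}): φ is true.
  s1 (successors {s0, s5}): φ is true.
  s2 (successors {s2, s3, s4}): φ is false.
  s3 (successors {s2, s3, s4, s5, s6}): φ is false.
  s4 (successors {s0, s2, s3, s5}): φ is true.
  s5 (successors {s0, s1, s2, s3, s6}): φ is true.
  s6 (successors {s0, s2, s3, s4}): φ is true.
For instance, at s3:
  At s3: \Diamond s \lor s is false, \Box s \to s is true, so (\Diamond s \lor s) \land (\Box s \to s) is false.
    At s3: \Diamond s is false, s is false, so \Diamond s \lor s is false.
      At s3: \Diamond s requires s at some successor in {s2, s3, s4, s5, s6}.
        At s2: s is false.
        At s3: s is false.
        At s4: s is false.
        At s5: s is false.
        At s6: s is false.
      So \Diamond s is false at s3.
    At s3: \Box s is false, s is false, so \Box s \to s is true.
      At s3: \Box s requires s at every successor {s2, s3, s4, s5, s6}.
        s fails at s2, so \Box s is false at s3.
Satisfying worlds: {s0, s1, s4, s5, s6}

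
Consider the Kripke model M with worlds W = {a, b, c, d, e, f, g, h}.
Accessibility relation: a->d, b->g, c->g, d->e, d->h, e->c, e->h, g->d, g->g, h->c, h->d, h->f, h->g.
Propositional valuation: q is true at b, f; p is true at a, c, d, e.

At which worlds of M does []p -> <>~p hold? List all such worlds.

b, c, d, e, g, h

Recall that []ψ holds at a world iff ψ holds at every accessible world, and <>ψ holds iff ψ holds at some accessible world.
Let φ = []p -> <>~p. Evaluate φ at each world:
  a (successors {d}): φ is false.
  b (successors {g}): φ is true.
  c (successors {g}): φ is true.
  d (successors {e, h}): φ is true.
  e (successors {c, h}): φ is true.
  f (successors ∅): φ is false.
  g (successors {d, g}): φ is true.
  h (successors {c, d, f, g}): φ is true.
For instance, at e:
  At e: []p is false, <>~p is true, so []p -> <>~p is true.
    At e: []p requires p at every successor {c, h}.
      p fails at h, so []p is false at e.
    At e: <>~p requires ~p at some successor in {c, h}.
      ~p holds at h, so <>~p is true at e.
Satisfying worlds: {b, c, d, e, g, h}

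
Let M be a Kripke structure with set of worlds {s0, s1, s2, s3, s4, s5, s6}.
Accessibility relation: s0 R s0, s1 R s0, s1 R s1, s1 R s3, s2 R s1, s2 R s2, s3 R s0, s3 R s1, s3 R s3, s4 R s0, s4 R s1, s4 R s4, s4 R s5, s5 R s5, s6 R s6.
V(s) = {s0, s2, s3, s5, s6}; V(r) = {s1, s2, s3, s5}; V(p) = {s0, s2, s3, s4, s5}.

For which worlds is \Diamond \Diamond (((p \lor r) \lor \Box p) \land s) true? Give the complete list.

s0, s1, s2, s3, s4, s5

Let φ = \Diamond \Diamond (((p \lor r) \lor \Box p) \land s). Evaluate φ at each world:
  s0 (successors {s0}): φ is true.
  s1 (successors {s0, s1, s3}): φ is true.
  s2 (successors {s1, s2}): φ is true.
  s3 (successors {s0, s1, s3}): φ is true.
  s4 (successors {s0, s1, s4, s5}): φ is true.
  s5 (successors {s5}): φ is true.
  s6 (successors {s6}): φ is false.
For instance, at s3:
  At s3: \Diamond \Diamond (((p \lor r) \lor \Box p) \land s) requires \Diamond (((p \lor r) \lor \Box p) \land s) at some successor in {s0, s1, s3}.
    \Diamond (((p \lor r) \lor \Box p) \land s) holds at s0, so \Diamond \Diamond (((p \lor r) \lor \Box p) \land s) is true at s3.
      At s0: \Diamond (((p \lor r) \lor \Box p) \land s) requires ((p \lor r) \lor \Box p) \land s at some successor in {s0}.
        ((p \lor r) \lor \Box p) \land s holds at s0, so \Diamond (((p \lor r) \lor \Box p) \land s) is true at s0.
Satisfying worlds: {s0, s1, s2, s3, s4, s5}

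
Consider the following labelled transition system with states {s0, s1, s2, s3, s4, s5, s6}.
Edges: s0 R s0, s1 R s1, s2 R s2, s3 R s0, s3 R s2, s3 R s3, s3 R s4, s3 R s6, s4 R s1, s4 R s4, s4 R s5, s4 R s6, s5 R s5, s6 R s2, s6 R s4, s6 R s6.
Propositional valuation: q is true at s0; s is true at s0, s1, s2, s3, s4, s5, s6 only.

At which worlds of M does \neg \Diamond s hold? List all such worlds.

Let φ = \neg \Diamond s. Evaluate φ at each world:
  s0 (successors {s0}): φ is false.
  s1 (successors {s1}): φ is false.
  s2 (successors {s2}): φ is false.
  s3 (successors {s0, s2, s3, s4, s6}): φ is false.
  s4 (successors {s1, s4, s5, s6}): φ is false.
  s5 (successors {s5}): φ is false.
  s6 (successors {s2, s4, s6}): φ is false.
For instance, at s5:
  At s5: \Diamond s is true, so \neg \Diamond s is false.
    At s5: \Diamond s requires s at some successor in {s5}.
      s holds at s5, so \Diamond s is true at s5.
Satisfying worlds: none.

none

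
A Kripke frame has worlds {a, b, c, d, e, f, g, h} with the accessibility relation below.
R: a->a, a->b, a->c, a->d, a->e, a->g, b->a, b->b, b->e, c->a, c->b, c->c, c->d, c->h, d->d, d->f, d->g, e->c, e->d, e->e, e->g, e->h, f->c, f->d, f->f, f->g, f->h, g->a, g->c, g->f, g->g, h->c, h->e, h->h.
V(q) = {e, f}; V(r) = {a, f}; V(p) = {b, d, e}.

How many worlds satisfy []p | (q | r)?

Let φ = []p | (q | r). Evaluate φ at each world:
  a (successors {a, b, c, d, e, g}): φ is true.
  b (successors {a, b, e}): φ is false.
  c (successors {a, b, c, d, h}): φ is false.
  d (successors {d, f, g}): φ is false.
  e (successors {c, d, e, g, h}): φ is true.
  f (successors {c, d, f, g, h}): φ is true.
  g (successors {a, c, f, g}): φ is false.
  h (successors {c, e, h}): φ is false.
For instance, at c:
  At c: []p is false, q | r is false, so []p | (q | r) is false.
    At c: []p requires p at every successor {a, b, c, d, h}.
      p fails at a, so []p is false at c.
Satisfying worlds: {a, e, f}

3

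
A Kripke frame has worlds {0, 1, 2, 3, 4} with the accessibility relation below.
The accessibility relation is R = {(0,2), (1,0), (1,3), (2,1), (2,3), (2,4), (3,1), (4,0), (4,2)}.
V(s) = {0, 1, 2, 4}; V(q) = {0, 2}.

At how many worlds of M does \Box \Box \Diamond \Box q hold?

1

Recall that \Box ψ holds at a world iff ψ holds at every accessible world, and \Diamond ψ holds iff ψ holds at some accessible world.
Let φ = \Box \Box \Diamond \Box q. Evaluate φ at each world:
  0 (successors {2}): φ is false.
  1 (successors {0, 3}): φ is true.
  2 (successors {1, 3, 4}): φ is false.
  3 (successors {1}): φ is false.
  4 (successors {0, 2}): φ is false.
For instance, at 1:
  At 1: \Box \Box \Diamond \Box q requires \Box \Diamond \Box q at every successor {0, 3}.
      At 0: \Box \Diamond \Box q requires \Diamond \Box q at every successor {2}.
        At 2: \Diamond \Box q is true.
      So \Box \Diamond \Box q is true at 0.
      At 3: \Box \Diamond \Box q requires \Diamond \Box q at every successor {1}.
        At 1: \Diamond \Box q is true.
      So \Box \Diamond \Box q is true at 3.
  So \Box \Box \Diamond \Box q is true at 1.
Satisfying worlds: {1}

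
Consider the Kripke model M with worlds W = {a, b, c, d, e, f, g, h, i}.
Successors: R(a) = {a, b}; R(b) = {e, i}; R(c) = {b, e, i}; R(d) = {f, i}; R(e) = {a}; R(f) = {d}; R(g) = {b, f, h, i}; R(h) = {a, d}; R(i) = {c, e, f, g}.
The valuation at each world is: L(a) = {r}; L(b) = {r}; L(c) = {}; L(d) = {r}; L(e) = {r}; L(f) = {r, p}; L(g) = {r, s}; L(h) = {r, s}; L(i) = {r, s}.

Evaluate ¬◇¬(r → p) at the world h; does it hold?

No

At h: ◇¬(r → p) is true, so ¬◇¬(r → p) is false.
  At h: ◇¬(r → p) requires ¬(r → p) at some successor in {a, d}.
    ¬(r → p) holds at a, so ◇¬(r → p) is true at h.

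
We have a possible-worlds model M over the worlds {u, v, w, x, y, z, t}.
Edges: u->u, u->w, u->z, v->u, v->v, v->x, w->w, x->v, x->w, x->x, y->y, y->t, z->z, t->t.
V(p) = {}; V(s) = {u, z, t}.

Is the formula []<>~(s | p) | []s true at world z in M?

At z: []<>~(s | p) is false, []s is true, so []<>~(s | p) | []s is true.
  At z: []<>~(s | p) requires <>~(s | p) at every successor {z}.
    <>~(s | p) fails at z, so []<>~(s | p) is false at z.
      At z: <>~(s | p) requires ~(s | p) at some successor in {z}.
        At z: ~(s | p) is false.
      So <>~(s | p) is false at z.
  At z: []s requires s at every successor {z}.
    At z: s is true.
  So []s is true at z.

Yes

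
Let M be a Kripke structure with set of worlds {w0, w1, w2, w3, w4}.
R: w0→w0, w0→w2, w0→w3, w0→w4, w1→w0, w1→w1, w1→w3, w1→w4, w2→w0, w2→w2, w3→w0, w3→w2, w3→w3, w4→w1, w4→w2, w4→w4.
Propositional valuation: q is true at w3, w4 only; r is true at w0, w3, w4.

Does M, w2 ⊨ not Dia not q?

At w2: Dia not q is true, so not Dia not q is false.
  At w2: Dia not q requires not q at some successor in {w0, w2}.
    not q holds at w0, so Dia not q is true at w2.

No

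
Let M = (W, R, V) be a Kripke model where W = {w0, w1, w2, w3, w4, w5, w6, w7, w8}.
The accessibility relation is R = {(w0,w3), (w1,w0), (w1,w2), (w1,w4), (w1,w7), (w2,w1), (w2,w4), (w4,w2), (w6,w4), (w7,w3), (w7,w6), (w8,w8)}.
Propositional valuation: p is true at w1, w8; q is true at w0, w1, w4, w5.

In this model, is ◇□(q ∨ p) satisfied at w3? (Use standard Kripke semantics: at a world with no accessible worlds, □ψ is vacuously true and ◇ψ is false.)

Recall that □ψ holds at a world iff ψ holds at every accessible world, and ◇ψ holds iff ψ holds at some accessible world.
At w3: no accessible worlds, so ◇□(q ∨ p) is false.

No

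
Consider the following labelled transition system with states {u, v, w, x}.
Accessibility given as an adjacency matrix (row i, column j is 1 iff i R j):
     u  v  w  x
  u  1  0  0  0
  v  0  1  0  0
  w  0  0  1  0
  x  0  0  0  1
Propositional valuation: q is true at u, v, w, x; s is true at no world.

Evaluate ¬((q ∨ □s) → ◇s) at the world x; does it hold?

Recall that □ψ holds at a world iff ψ holds at every accessible world, and ◇ψ holds iff ψ holds at some accessible world.
At x: (q ∨ □s) → ◇s is false, so ¬((q ∨ □s) → ◇s) is true.
  At x: q ∨ □s is true, ◇s is false, so (q ∨ □s) → ◇s is false.
    At x: q is true, □s is false, so q ∨ □s is true.
      At x: □s requires s at every successor {x}.
        s fails at x, so □s is false at x.
    At x: ◇s requires s at some successor in {x}.
      At x: s is false.
    So ◇s is false at x.

Yes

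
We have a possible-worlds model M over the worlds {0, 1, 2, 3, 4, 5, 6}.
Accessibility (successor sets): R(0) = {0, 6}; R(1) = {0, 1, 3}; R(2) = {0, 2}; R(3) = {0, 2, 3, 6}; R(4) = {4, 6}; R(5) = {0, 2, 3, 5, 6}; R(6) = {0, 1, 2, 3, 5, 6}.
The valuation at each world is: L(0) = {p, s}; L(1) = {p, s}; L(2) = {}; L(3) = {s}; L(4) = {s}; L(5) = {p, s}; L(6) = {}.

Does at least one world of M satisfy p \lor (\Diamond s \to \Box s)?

Let φ = p \lor (\Diamond s \to \Box s). Evaluate φ at each world:
  0 (successors {0, 6}): φ is true.
  1 (successors {0, 1, 3}): φ is true.
  2 (successors {0, 2}): φ is false.
  3 (successors {0, 2, 3, 6}): φ is false.
  4 (successors {4, 6}): φ is false.
  5 (successors {0, 2, 3, 5, 6}): φ is true.
  6 (successors {0, 1, 2, 3, 5, 6}): φ is false.
Detail at 0 (witness):
  At 0: p is true, \Diamond s \to \Box s is false, so p \lor (\Diamond s \to \Box s) is true.
    At 0: \Diamond s is true, \Box s is false, so \Diamond s \to \Box s is false.
      At 0: \Diamond s requires s at some successor in {0, 6}.
        s holds at 0, so \Diamond s is true at 0.
      At 0: \Box s requires s at every successor {0, 6}.
        s fails at 6, so \Box s is false at 0.

Yes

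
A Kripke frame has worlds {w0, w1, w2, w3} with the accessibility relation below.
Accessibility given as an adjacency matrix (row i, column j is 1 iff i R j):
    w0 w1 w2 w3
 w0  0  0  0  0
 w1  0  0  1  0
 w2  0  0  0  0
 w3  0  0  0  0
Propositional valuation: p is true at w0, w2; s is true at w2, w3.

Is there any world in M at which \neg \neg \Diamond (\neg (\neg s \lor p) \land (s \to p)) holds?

No

Recall that \Diamond ψ holds at a world iff ψ holds at some accessible world.
Let φ = \neg \neg \Diamond (\neg (\neg s \lor p) \land (s \to p)). Evaluate φ at each world:
  w0 (successors ∅): φ is false.
  w1 (successors {w2}): φ is false.
  w2 (successors ∅): φ is false.
  w3 (successors ∅): φ is false.
For instance, at w1:
  At w1: \neg \Diamond (\neg (\neg s \lor p) \land (s \to p)) is true, so \neg \neg \Diamond (\neg (\neg s \lor p) \land (s \to p)) is false.
    At w1: \Diamond (\neg (\neg s \lor p) \land (s \to p)) is false, so \neg \Diamond (\neg (\neg s \lor p) \land (s \to p)) is true.
      At w1: \Diamond (\neg (\neg s \lor p) \land (s \to p)) requires \neg (\neg s \lor p) \land (s \to p) at some successor in {w2}.
        At w2: \neg (\neg s \lor p) \land (s \to p) is false.
      So \Diamond (\neg (\neg s \lor p) \land (s \to p)) is false at w1.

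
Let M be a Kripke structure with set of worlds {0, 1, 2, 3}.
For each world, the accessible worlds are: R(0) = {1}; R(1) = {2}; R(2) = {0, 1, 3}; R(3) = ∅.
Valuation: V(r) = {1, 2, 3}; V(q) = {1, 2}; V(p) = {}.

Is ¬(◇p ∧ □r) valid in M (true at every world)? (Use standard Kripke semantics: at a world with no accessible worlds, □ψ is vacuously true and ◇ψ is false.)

Recall that □ψ holds at a world iff ψ holds at every accessible world, and ◇ψ holds iff ψ holds at some accessible world.
Let φ = ¬(◇p ∧ □r). Evaluate φ at each world:
  0 (successors {1}): φ is true.
  1 (successors {2}): φ is true.
  2 (successors {0, 1, 3}): φ is true.
  3 (successors ∅): φ is true.
For instance, at 1:
  At 1: ◇p ∧ □r is false, so ¬(◇p ∧ □r) is true.
    At 1: ◇p is false, □r is true, so ◇p ∧ □r is false.
      At 1: ◇p requires p at some successor in {2}.
        At 2: p is false.
      So ◇p is false at 1.
      At 1: □r requires r at every successor {2}.
        At 2: r is true.
      So □r is true at 1.

Yes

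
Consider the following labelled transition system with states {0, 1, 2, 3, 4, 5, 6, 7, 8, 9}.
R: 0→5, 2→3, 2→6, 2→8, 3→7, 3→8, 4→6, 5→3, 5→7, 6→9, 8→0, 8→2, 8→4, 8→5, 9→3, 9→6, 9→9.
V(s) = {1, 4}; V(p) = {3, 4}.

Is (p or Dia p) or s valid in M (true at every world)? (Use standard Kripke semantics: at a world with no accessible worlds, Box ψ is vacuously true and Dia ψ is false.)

Let φ = (p or Dia p) or s. Evaluate φ at each world:
  0 (successors {5}): φ is false.
  1 (successors ∅): φ is true.
  2 (successors {3, 6, 8}): φ is true.
  3 (successors {7, 8}): φ is true.
  4 (successors {6}): φ is true.
  5 (successors {3, 7}): φ is true.
  6 (successors {9}): φ is false.
  7 (successors ∅): φ is false.
  8 (successors {0, 2, 4, 5}): φ is true.
  9 (successors {3, 6, 9}): φ is true.
Detail at 0 (counterexample):
  At 0: p or Dia p is false, s is false, so (p or Dia p) or s is false.
    At 0: p is false, Dia p is false, so p or Dia p is false.
      At 0: Dia p requires p at some successor in {5}.
        At 5: p is false.
      So Dia p is false at 0.

No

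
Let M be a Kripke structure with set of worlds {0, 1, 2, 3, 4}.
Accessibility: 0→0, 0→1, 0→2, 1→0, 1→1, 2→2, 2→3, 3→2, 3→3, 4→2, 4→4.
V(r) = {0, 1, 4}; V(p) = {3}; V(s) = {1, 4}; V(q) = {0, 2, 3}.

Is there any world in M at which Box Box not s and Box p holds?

No

Recall that Box ψ holds at a world iff ψ holds at every accessible world, and Dia ψ holds iff ψ holds at some accessible world.
Let φ = Box Box not s and Box p. Evaluate φ at each world:
  0 (successors {0, 1, 2}): φ is false.
  1 (successors {0, 1}): φ is false.
  2 (successors {2, 3}): φ is false.
  3 (successors {2, 3}): φ is false.
  4 (successors {2, 4}): φ is false.
For instance, at 2:
  At 2: Box Box not s is true, Box p is false, so Box Box not s and Box p is false.
    At 2: Box Box not s requires Box not s at every successor {2, 3}.
      At 2: Box not s is true.
      At 3: Box not s is true.
    So Box Box not s is true at 2.
    At 2: Box p requires p at every successor {2, 3}.
      p fails at 2, so Box p is false at 2.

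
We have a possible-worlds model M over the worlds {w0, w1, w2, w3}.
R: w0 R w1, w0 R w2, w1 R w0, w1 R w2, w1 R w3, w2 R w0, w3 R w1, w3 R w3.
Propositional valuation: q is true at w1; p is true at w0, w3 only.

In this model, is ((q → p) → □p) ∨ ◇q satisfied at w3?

Yes

At w3: (q → p) → □p is false, ◇q is true, so ((q → p) → □p) ∨ ◇q is true.
  At w3: q → p is true, □p is false, so (q → p) → □p is false.
    At w3: □p requires p at every successor {w1, w3}.
      p fails at w1, so □p is false at w3.
  At w3: ◇q requires q at some successor in {w1, w3}.
    q holds at w1, so ◇q is true at w3.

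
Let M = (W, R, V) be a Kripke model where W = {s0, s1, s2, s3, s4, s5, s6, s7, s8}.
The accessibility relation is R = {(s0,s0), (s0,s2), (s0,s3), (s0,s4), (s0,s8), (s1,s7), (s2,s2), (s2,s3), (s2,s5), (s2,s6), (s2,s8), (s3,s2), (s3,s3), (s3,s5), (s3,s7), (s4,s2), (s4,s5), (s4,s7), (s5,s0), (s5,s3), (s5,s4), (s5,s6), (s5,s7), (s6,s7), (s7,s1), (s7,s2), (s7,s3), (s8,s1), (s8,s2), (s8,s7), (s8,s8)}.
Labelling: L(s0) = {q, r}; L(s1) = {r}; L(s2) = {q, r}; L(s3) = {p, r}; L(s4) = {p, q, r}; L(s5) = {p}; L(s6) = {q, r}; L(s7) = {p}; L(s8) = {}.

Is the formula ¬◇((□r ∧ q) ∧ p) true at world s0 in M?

Yes

Recall that □ψ holds at a world iff ψ holds at every accessible world, and ◇ψ holds iff ψ holds at some accessible world.
At s0: ◇((□r ∧ q) ∧ p) is false, so ¬◇((□r ∧ q) ∧ p) is true.
  At s0: ◇((□r ∧ q) ∧ p) requires (□r ∧ q) ∧ p at some successor in {s0, s2, s3, s4, s8}.
    At s0: (□r ∧ q) ∧ p is false.
    At s2: (□r ∧ q) ∧ p is false.
    At s3: (□r ∧ q) ∧ p is false.
    At s4: (□r ∧ q) ∧ p is false.
    At s8: (□r ∧ q) ∧ p is false.
  So ◇((□r ∧ q) ∧ p) is false at s0.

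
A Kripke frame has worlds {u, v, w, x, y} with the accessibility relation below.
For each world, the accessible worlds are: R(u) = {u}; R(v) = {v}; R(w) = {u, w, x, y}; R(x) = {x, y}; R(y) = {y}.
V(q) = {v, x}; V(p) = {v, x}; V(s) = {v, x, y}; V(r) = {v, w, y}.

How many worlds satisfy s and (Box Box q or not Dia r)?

Let φ = s and (Box Box q or not Dia r). Evaluate φ at each world:
  u (successors {u}): φ is false.
  v (successors {v}): φ is true.
  w (successors {u, w, x, y}): φ is false.
  x (successors {x, y}): φ is false.
  y (successors {y}): φ is false.
For instance, at v:
  At v: s is true, Box Box q or not Dia r is true, so s and (Box Box q or not Dia r) is true.
    At v: Box Box q is true, not Dia r is false, so Box Box q or not Dia r is true.
      At v: Box Box q requires Box q at every successor {v}.
        At v: Box q is true.
      So Box Box q is true at v.
      At v: Dia r is true, so not Dia r is false.
Satisfying worlds: {v}

1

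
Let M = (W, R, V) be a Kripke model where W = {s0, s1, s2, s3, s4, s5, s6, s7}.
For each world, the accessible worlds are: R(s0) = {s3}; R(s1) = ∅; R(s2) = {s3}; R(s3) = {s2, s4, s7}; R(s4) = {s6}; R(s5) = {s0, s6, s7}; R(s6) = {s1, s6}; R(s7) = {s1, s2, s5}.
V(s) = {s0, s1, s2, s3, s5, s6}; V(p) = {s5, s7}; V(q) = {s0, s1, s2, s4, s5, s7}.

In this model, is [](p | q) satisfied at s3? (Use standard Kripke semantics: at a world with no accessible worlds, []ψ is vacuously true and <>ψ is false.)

Yes

At s3: [](p | q) requires p | q at every successor {s2, s4, s7}.
  At s2: p | q is true.
  At s4: p | q is true.
  At s7: p | q is true.
So [](p | q) is true at s3.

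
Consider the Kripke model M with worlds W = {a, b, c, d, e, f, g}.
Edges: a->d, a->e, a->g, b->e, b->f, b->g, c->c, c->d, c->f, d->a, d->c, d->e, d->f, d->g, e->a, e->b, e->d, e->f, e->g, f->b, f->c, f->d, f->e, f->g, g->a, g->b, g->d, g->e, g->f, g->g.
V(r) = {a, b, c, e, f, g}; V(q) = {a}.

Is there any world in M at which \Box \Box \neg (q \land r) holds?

No

Recall that \Box ψ holds at a world iff ψ holds at every accessible world, and \Diamond ψ holds iff ψ holds at some accessible world.
Let φ = \Box \Box \neg (q \land r). Evaluate φ at each world:
  a (successors {d, e, g}): φ is false.
  b (successors {e, f, g}): φ is false.
  c (successors {c, d, f}): φ is false.
  d (successors {a, c, e, f, g}): φ is false.
  e (successors {a, b, d, f, g}): φ is false.
  f (successors {b, c, d, e, g}): φ is false.
  g (successors {a, b, d, e, f, g}): φ is false.
For instance, at c:
  At c: \Box \Box \neg (q \land r) requires \Box \neg (q \land r) at every successor {c, d, f}.
    \Box \neg (q \land r) fails at d, so \Box \Box \neg (q \land r) is false at c.
      At d: \Box \neg (q \land r) requires \neg (q \land r) at every successor {a, c, e, f, g}.
        \neg (q \land r) fails at a, so \Box \neg (q \land r) is false at d.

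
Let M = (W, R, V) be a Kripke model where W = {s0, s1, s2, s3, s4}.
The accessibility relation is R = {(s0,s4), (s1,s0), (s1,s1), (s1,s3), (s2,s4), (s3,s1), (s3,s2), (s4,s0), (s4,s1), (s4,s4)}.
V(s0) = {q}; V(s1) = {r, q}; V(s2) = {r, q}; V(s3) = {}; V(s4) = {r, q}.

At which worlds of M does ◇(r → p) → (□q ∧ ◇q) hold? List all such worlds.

s0, s2, s3, s4

Let φ = ◇(r → p) → (□q ∧ ◇q). Evaluate φ at each world:
  s0 (successors {s4}): φ is true.
  s1 (successors {s0, s1, s3}): φ is false.
  s2 (successors {s4}): φ is true.
  s3 (successors {s1, s2}): φ is true.
  s4 (successors {s0, s1, s4}): φ is true.
For instance, at s2:
  At s2: ◇(r → p) is false, □q ∧ ◇q is true, so ◇(r → p) → (□q ∧ ◇q) is true.
    At s2: ◇(r → p) requires r → p at some successor in {s4}.
      At s4: r → p is false.
    So ◇(r → p) is false at s2.
    At s2: □q is true, ◇q is true, so □q ∧ ◇q is true.
      At s2: □q requires q at every successor {s4}.
        At s4: q is true.
      So □q is true at s2.
      At s2: ◇q requires q at some successor in {s4}.
        q holds at s4, so ◇q is true at s2.
Satisfying worlds: {s0, s2, s3, s4}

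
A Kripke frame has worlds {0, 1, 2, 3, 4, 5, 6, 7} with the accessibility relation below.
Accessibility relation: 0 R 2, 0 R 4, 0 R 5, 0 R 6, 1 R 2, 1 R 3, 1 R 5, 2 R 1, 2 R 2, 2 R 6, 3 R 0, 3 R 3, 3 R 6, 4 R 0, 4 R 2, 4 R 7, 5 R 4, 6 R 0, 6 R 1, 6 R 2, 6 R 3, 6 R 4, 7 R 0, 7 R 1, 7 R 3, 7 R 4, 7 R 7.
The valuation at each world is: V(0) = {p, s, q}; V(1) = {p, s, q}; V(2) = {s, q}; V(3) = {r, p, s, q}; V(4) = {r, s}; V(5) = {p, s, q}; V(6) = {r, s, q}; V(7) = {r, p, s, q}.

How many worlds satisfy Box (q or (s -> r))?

Let φ = Box (q or (s -> r)). Evaluate φ at each world:
  0 (successors {2, 4, 5, 6}): φ is true.
  1 (successors {2, 3, 5}): φ is true.
  2 (successors {1, 2, 6}): φ is true.
  3 (successors {0, 3, 6}): φ is true.
  4 (successors {0, 2, 7}): φ is true.
  5 (successors {4}): φ is true.
  6 (successors {0, 1, 2, 3, 4}): φ is true.
  7 (successors {0, 1, 3, 4, 7}): φ is true.
For instance, at 6:
  At 6: Box (q or (s -> r)) requires q or (s -> r) at every successor {0, 1, 2, 3, 4}.
    At 0: q or (s -> r) is true.
    At 1: q or (s -> r) is true.
    At 2: q or (s -> r) is true.
    At 3: q or (s -> r) is true.
    At 4: q or (s -> r) is true.
  So Box (q or (s -> r)) is true at 6.
Satisfying worlds: {0, 1, 2, 3, 4, 5, 6, 7}

8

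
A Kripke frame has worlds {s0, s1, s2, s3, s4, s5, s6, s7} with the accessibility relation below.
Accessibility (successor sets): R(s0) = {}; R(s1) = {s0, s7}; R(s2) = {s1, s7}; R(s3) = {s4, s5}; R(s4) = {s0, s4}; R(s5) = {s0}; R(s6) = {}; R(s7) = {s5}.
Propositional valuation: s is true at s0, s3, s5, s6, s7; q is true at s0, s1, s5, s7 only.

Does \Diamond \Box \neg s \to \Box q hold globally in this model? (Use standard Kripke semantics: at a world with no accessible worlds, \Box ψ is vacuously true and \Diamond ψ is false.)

Let φ = \Diamond \Box \neg s \to \Box q. Evaluate φ at each world:
  s0 (successors ∅): φ is true.
  s1 (successors {s0, s7}): φ is true.
  s2 (successors {s1, s7}): φ is true.
  s3 (successors {s4, s5}): φ is true.
  s4 (successors {s0, s4}): φ is false.
  s5 (successors {s0}): φ is true.
  s6 (successors ∅): φ is true.
  s7 (successors {s5}): φ is true.
Detail at s4 (counterexample):
  At s4: \Diamond \Box \neg s is true, \Box q is false, so \Diamond \Box \neg s \to \Box q is false.
    At s4: \Diamond \Box \neg s requires \Box \neg s at some successor in {s0, s4}.
      \Box \neg s holds at s0, so \Diamond \Box \neg s is true at s4.
    At s4: \Box q requires q at every successor {s0, s4}.
      q fails at s4, so \Box q is false at s4.

No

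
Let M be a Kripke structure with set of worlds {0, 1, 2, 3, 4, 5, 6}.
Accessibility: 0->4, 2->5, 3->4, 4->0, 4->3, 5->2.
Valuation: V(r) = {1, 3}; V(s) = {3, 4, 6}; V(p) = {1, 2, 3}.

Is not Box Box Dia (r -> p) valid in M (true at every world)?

No

Recall that Box ψ holds at a world iff ψ holds at every accessible world, and Dia ψ holds iff ψ holds at some accessible world.
Let φ = not Box Box Dia (r -> p). Evaluate φ at each world:
  0 (successors {4}): φ is false.
  1 (successors ∅): φ is false.
  2 (successors {5}): φ is false.
  3 (successors {4}): φ is false.
  4 (successors {0, 3}): φ is false.
  5 (successors {2}): φ is false.
  6 (successors ∅): φ is false.
Detail at 0 (counterexample):
  At 0: Box Box Dia (r -> p) is true, so not Box Box Dia (r -> p) is false.
    At 0: Box Box Dia (r -> p) requires Box Dia (r -> p) at every successor {4}.
      At 4: Box Dia (r -> p) is true.
    So Box Box Dia (r -> p) is true at 0.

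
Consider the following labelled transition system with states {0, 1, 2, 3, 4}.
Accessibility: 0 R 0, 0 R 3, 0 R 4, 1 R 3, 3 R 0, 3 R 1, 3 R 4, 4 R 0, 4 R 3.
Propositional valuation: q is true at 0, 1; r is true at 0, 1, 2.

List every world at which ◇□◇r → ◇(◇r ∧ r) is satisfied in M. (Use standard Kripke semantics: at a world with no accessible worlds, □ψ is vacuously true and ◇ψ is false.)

0, 1, 2, 3, 4

Let φ = ◇□◇r → ◇(◇r ∧ r). Evaluate φ at each world:
  0 (successors {0, 3, 4}): φ is true.
  1 (successors {3}): φ is true.
  2 (successors ∅): φ is true.
  3 (successors {0, 1, 4}): φ is true.
  4 (successors {0, 3}): φ is true.
For instance, at 1:
  At 1: ◇□◇r is false, ◇(◇r ∧ r) is false, so ◇□◇r → ◇(◇r ∧ r) is true.
    At 1: ◇□◇r requires □◇r at some successor in {3}.
      At 3: □◇r is false.
    So ◇□◇r is false at 1.
    At 1: ◇(◇r ∧ r) requires ◇r ∧ r at some successor in {3}.
      At 3: ◇r ∧ r is false.
    So ◇(◇r ∧ r) is false at 1.
Satisfying worlds: {0, 1, 2, 3, 4}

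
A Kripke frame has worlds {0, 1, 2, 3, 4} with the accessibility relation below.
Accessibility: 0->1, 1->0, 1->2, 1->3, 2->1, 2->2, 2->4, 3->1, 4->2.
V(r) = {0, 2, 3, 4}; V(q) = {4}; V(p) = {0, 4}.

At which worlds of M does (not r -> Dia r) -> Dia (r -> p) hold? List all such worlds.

Let φ = (not r -> Dia r) -> Dia (r -> p). Evaluate φ at each world:
  0 (successors {1}): φ is true.
  1 (successors {0, 2, 3}): φ is true.
  2 (successors {1, 2, 4}): φ is true.
  3 (successors {1}): φ is true.
  4 (successors {2}): φ is false.
For instance, at 0:
  At 0: not r -> Dia r is true, Dia (r -> p) is true, so (not r -> Dia r) -> Dia (r -> p) is true.
    At 0: not r is false, Dia r is false, so not r -> Dia r is true.
      At 0: Dia r requires r at some successor in {1}.
        At 1: r is false.
      So Dia r is false at 0.
    At 0: Dia (r -> p) requires r -> p at some successor in {1}.
      r -> p holds at 1, so Dia (r -> p) is true at 0.
Satisfying worlds: {0, 1, 2, 3}

0, 1, 2, 3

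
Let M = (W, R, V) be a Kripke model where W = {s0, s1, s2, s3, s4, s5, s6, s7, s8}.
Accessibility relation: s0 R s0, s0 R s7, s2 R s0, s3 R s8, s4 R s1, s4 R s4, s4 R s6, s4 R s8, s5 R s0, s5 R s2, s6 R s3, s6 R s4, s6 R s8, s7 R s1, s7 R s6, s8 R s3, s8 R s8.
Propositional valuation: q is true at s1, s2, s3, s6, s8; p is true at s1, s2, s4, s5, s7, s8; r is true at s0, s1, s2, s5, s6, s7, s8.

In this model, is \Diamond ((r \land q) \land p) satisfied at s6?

Yes

At s6: \Diamond ((r \land q) \land p) requires (r \land q) \land p at some successor in {s3, s4, s8}.
  (r \land q) \land p holds at s8, so \Diamond ((r \land q) \land p) is true at s6.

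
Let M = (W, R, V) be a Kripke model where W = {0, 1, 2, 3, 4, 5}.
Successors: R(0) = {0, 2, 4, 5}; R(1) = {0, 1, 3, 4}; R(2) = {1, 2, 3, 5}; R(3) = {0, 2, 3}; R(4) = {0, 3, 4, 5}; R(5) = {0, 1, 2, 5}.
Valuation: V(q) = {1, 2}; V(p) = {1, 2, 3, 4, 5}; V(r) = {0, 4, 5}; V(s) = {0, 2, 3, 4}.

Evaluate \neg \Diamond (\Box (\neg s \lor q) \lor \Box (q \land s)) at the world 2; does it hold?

Yes

At 2: \Diamond (\Box (\neg s \lor q) \lor \Box (q \land s)) is false, so \neg \Diamond (\Box (\neg s \lor q) \lor \Box (q \land s)) is true.
  At 2: \Diamond (\Box (\neg s \lor q) \lor \Box (q \land s)) requires \Box (\neg s \lor q) \lor \Box (q \land s) at some successor in {1, 2, 3, 5}.
    At 1: \Box (\neg s \lor q) \lor \Box (q \land s) is false.
    At 2: \Box (\neg s \lor q) \lor \Box (q \land s) is false.
    At 3: \Box (\neg s \lor q) \lor \Box (q \land s) is false.
    At 5: \Box (\neg s \lor q) \lor \Box (q \land s) is false.
  So \Diamond (\Box (\neg s \lor q) \lor \Box (q \land s)) is false at 2.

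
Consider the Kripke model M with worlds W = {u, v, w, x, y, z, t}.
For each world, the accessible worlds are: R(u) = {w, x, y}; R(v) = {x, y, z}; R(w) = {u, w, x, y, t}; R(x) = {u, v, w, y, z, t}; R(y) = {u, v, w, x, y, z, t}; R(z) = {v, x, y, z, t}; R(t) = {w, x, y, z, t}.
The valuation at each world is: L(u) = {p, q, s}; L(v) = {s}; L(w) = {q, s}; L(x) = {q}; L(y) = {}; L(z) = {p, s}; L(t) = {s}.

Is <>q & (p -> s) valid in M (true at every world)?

Yes

Let φ = <>q & (p -> s). Evaluate φ at each world:
  u (successors {w, x, y}): φ is true.
  v (successors {x, y, z}): φ is true.
  w (successors {u, w, x, y, t}): φ is true.
  x (successors {u, v, w, y, z, t}): φ is true.
  y (successors {u, v, w, x, y, z, t}): φ is true.
  z (successors {v, x, y, z, t}): φ is true.
  t (successors {w, x, y, z, t}): φ is true.
For instance, at w:
  At w: <>q is true, p -> s is true, so <>q & (p -> s) is true.
    At w: <>q requires q at some successor in {u, w, x, y, t}.
      q holds at u, so <>q is true at w.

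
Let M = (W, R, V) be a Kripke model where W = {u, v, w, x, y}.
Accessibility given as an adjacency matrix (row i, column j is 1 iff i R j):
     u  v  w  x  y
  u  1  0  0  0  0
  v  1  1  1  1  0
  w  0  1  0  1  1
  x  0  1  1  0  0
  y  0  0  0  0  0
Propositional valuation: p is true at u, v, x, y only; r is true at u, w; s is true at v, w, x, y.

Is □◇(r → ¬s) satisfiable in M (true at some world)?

Let φ = □◇(r → ¬s). Evaluate φ at each world:
  u (successors {u}): φ is true.
  v (successors {u, v, w, x}): φ is true.
  w (successors {v, x, y}): φ is false.
  x (successors {v, w}): φ is true.
  y (successors ∅): φ is true.
Detail at u (witness):
  At u: □◇(r → ¬s) requires ◇(r → ¬s) at every successor {u}.
      At u: ◇(r → ¬s) requires r → ¬s at some successor in {u}.
        r → ¬s holds at u, so ◇(r → ¬s) is true at u.
  So □◇(r → ¬s) is true at u.

Yes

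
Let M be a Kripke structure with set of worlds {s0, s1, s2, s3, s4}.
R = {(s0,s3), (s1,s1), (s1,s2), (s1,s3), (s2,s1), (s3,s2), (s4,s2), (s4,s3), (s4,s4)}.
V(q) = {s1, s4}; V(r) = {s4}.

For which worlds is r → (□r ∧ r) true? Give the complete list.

Recall that □ψ holds at a world iff ψ holds at every accessible world, and ◇ψ holds iff ψ holds at some accessible world.
Let φ = r → (□r ∧ r). Evaluate φ at each world:
  s0 (successors {s3}): φ is true.
  s1 (successors {s1, s2, s3}): φ is true.
  s2 (successors {s1}): φ is true.
  s3 (successors {s2}): φ is true.
  s4 (successors {s2, s3, s4}): φ is false.
For instance, at s4:
  At s4: r is true, □r ∧ r is false, so r → (□r ∧ r) is false.
    At s4: □r is false, r is true, so □r ∧ r is false.
      At s4: □r requires r at every successor {s2, s3, s4}.
        r fails at s2, so □r is false at s4.
Satisfying worlds: {s0, s1, s2, s3}

s0, s1, s2, s3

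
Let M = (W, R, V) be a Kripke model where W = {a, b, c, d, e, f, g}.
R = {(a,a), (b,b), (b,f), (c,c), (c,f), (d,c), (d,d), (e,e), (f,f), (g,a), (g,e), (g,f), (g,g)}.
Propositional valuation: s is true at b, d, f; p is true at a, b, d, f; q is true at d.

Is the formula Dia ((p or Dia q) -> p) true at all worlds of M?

Yes

Recall that Dia ψ holds at a world iff ψ holds at some accessible world.
Let φ = Dia ((p or Dia q) -> p). Evaluate φ at each world:
  a (successors {a}): φ is true.
  b (successors {b, f}): φ is true.
  c (successors {c, f}): φ is true.
  d (successors {c, d}): φ is true.
  e (successors {e}): φ is true.
  f (successors {f}): φ is true.
  g (successors {a, e, f, g}): φ is true.
For instance, at e:
  At e: Dia ((p or Dia q) -> p) requires (p or Dia q) -> p at some successor in {e}.
    (p or Dia q) -> p holds at e, so Dia ((p or Dia q) -> p) is true at e.
      At e: p or Dia q is false, p is false, so (p or Dia q) -> p is true.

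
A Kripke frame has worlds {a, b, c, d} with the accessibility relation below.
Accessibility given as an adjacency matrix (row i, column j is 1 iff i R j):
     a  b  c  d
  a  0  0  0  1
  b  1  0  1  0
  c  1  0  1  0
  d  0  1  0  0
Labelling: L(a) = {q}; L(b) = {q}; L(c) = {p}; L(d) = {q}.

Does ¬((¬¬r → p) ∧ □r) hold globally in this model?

Yes

Let φ = ¬((¬¬r → p) ∧ □r). Evaluate φ at each world:
  a (successors {d}): φ is true.
  b (successors {a, c}): φ is true.
  c (successors {a, c}): φ is true.
  d (successors {b}): φ is true.
For instance, at c:
  At c: (¬¬r → p) ∧ □r is false, so ¬((¬¬r → p) ∧ □r) is true.
    At c: ¬¬r → p is true, □r is false, so (¬¬r → p) ∧ □r is false.
      At c: □r requires r at every successor {a, c}.
        r fails at a, so □r is false at c.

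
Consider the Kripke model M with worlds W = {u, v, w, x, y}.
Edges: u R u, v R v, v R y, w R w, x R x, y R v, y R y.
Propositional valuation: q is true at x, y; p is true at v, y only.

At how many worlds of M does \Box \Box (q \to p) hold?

4

Let φ = \Box \Box (q \to p). Evaluate φ at each world:
  u (successors {u}): φ is true.
  v (successors {v, y}): φ is true.
  w (successors {w}): φ is true.
  x (successors {x}): φ is false.
  y (successors {v, y}): φ is true.
For instance, at y:
  At y: \Box \Box (q \to p) requires \Box (q \to p) at every successor {v, y}.
      At v: \Box (q \to p) requires q \to p at every successor {v, y}.
        At v: q \to p is true.
        At y: q \to p is true.
      So \Box (q \to p) is true at v.
      At y: \Box (q \to p) requires q \to p at every successor {v, y}.
        At v: q \to p is true.
        At y: q \to p is true.
      So \Box (q \to p) is true at y.
  So \Box \Box (q \to p) is true at y.
Satisfying worlds: {u, v, w, y}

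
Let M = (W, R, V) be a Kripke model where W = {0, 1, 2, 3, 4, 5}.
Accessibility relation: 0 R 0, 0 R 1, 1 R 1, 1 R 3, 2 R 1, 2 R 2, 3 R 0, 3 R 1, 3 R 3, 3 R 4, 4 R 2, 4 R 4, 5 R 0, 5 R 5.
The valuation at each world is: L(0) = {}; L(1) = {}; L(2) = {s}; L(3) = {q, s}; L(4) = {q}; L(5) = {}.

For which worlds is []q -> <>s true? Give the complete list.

Let φ = []q -> <>s. Evaluate φ at each world:
  0 (successors {0, 1}): φ is true.
  1 (successors {1, 3}): φ is true.
  2 (successors {1, 2}): φ is true.
  3 (successors {0, 1, 3, 4}): φ is true.
  4 (successors {2, 4}): φ is true.
  5 (successors {0, 5}): φ is true.
For instance, at 2:
  At 2: []q is false, <>s is true, so []q -> <>s is true.
    At 2: []q requires q at every successor {1, 2}.
      q fails at 1, so []q is false at 2.
    At 2: <>s requires s at some successor in {1, 2}.
      s holds at 2, so <>s is true at 2.
Satisfying worlds: {0, 1, 2, 3, 4, 5}

0, 1, 2, 3, 4, 5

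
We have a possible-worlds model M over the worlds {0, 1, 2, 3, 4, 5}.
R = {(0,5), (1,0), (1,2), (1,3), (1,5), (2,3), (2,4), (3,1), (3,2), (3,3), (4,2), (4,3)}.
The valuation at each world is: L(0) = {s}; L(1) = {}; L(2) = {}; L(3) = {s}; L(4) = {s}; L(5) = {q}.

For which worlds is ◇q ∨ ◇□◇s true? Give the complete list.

Recall that □ψ holds at a world iff ψ holds at every accessible world, and ◇ψ holds iff ψ holds at some accessible world.
Let φ = ◇q ∨ ◇□◇s. Evaluate φ at each world:
  0 (successors {5}): φ is true.
  1 (successors {0, 2, 3, 5}): φ is true.
  2 (successors {3, 4}): φ is true.
  3 (successors {1, 2, 3}): φ is true.
  4 (successors {2, 3}): φ is true.
  5 (successors ∅): φ is false.
For instance, at 1:
  At 1: ◇q is true, ◇□◇s is true, so ◇q ∨ ◇□◇s is true.
    At 1: ◇q requires q at some successor in {0, 2, 3, 5}.
      q holds at 5, so ◇q is true at 1.
    At 1: ◇□◇s requires □◇s at some successor in {0, 2, 3, 5}.
      □◇s holds at 2, so ◇□◇s is true at 1.
Satisfying worlds: {0, 1, 2, 3, 4}

0, 1, 2, 3, 4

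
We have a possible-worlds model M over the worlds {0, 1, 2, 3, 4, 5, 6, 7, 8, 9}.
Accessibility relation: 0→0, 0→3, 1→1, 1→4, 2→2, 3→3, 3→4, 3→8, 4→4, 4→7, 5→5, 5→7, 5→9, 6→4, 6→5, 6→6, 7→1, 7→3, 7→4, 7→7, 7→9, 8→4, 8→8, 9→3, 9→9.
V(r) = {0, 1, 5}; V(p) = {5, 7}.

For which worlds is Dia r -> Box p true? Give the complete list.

2, 3, 4, 8, 9

Let φ = Dia r -> Box p. Evaluate φ at each world:
  0 (successors {0, 3}): φ is false.
  1 (successors {1, 4}): φ is false.
  2 (successors {2}): φ is true.
  3 (successors {3, 4, 8}): φ is true.
  4 (successors {4, 7}): φ is true.
  5 (successors {5, 7, 9}): φ is false.
  6 (successors {4, 5, 6}): φ is false.
  7 (successors {1, 3, 4, 7, 9}): φ is false.
  8 (successors {4, 8}): φ is true.
  9 (successors {3, 9}): φ is true.
For instance, at 5:
  At 5: Dia r is true, Box p is false, so Dia r -> Box p is false.
    At 5: Dia r requires r at some successor in {5, 7, 9}.
      r holds at 5, so Dia r is true at 5.
    At 5: Box p requires p at every successor {5, 7, 9}.
      p fails at 9, so Box p is false at 5.
Satisfying worlds: {2, 3, 4, 8, 9}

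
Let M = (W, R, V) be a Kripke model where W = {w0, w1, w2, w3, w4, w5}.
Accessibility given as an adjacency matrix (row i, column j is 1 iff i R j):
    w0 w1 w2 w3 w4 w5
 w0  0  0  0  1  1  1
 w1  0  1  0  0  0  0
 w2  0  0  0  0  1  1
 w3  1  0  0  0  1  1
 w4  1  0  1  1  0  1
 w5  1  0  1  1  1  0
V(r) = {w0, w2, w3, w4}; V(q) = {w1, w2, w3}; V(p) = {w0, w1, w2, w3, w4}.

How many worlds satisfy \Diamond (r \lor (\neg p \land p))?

Recall that \Diamond ψ holds at a world iff ψ holds at some accessible world.
Let φ = \Diamond (r \lor (\neg p \land p)). Evaluate φ at each world:
  w0 (successors {w3, w4, w5}): φ is true.
  w1 (successors {w1}): φ is false.
  w2 (successors {w4, w5}): φ is true.
  w3 (successors {w0, w4, w5}): φ is true.
  w4 (successors {w0, w2, w3, w5}): φ is true.
  w5 (successors {w0, w2, w3, w4}): φ is true.
For instance, at w0:
  At w0: \Diamond (r \lor (\neg p \land p)) requires r \lor (\neg p \land p) at some successor in {w3, w4, w5}.
    r \lor (\neg p \land p) holds at w3, so \Diamond (r \lor (\neg p \land p)) is true at w0.
Satisfying worlds: {w0, w2, w3, w4, w5}

5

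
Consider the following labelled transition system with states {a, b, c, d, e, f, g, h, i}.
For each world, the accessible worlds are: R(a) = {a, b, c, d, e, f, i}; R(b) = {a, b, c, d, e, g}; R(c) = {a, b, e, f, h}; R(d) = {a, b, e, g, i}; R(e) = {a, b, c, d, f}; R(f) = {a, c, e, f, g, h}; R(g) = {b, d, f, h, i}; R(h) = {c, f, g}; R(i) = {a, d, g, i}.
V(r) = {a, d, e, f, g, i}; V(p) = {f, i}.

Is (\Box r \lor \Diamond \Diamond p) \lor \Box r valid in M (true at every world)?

Yes

Let φ = (\Box r \lor \Diamond \Diamond p) \lor \Box r. Evaluate φ at each world:
  a (successors {a, b, c, d, e, f, i}): φ is true.
  b (successors {a, b, c, d, e, g}): φ is true.
  c (successors {a, b, e, f, h}): φ is true.
  d (successors {a, b, e, g, i}): φ is true.
  e (successors {a, b, c, d, f}): φ is true.
  f (successors {a, c, e, f, g, h}): φ is true.
  g (successors {b, d, f, h, i}): φ is true.
  h (successors {c, f, g}): φ is true.
  i (successors {a, d, g, i}): φ is true.
For instance, at c:
  At c: \Box r \lor \Diamond \Diamond p is true, \Box r is false, so (\Box r \lor \Diamond \Diamond p) \lor \Box r is true.
    At c: \Box r is false, \Diamond \Diamond p is true, so \Box r \lor \Diamond \Diamond p is true.
      At c: \Box r requires r at every successor {a, b, e, f, h}.
        r fails at b, so \Box r is false at c.
      At c: \Diamond \Diamond p requires \Diamond p at some successor in {a, b, e, f, h}.
        \Diamond p holds at a, so \Diamond \Diamond p is true at c.
    At c: \Box r requires r at every successor {a, b, e, f, h}.
      r fails at b, so \Box r is false at c.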